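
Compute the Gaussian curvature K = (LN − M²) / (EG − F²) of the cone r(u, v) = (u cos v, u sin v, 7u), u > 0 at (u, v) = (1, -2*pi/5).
K = 0

Coefficients of the first fundamental form: E = 50, F = 0, G = u^2.
Coefficients of the second fundamental form: L = 0, M = 0, N = 7*sqrt(2)*u^2/(10*Abs(u)).
Assemble K = (LN − M²)/(EG − F²) = 0. At (u, v) = (1, -2*pi/5): K = 0.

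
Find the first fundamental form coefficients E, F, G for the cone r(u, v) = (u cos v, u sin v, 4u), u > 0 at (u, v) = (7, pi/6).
E = 17;  F = 0;  G = 49

Partials: r_u = (cos(v), sin(v), 4), r_v = (-u*sin(v), u*cos(v), 0). As functions of (u, v):
  E = r_u · r_u = 17,
  F = r_u · r_v = 0,
  G = r_v · r_v = u^2.
Evaluating at (u, v) = (7, pi/6): E = 17, F = 0, G = 49.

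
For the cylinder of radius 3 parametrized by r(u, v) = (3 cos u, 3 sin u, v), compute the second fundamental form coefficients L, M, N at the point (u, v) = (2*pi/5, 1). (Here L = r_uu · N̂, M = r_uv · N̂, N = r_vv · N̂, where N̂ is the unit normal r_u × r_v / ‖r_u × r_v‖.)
L = -3;  M = 0;  N = 0

Compute the unit normal N̂(u, v) = (cos(u), sin(u), 0), and the second partials r_uu, r_uv, r_vv. Take dot products:
  L(u, v) = r_uu · N̂ = -3,
  M(u, v) = r_uv · N̂ = 0,
  N(u, v) = r_vv · N̂ = 0.
Evaluating at (u, v) = (2*pi/5, 1):
  L = -3, M = 0, N = 0.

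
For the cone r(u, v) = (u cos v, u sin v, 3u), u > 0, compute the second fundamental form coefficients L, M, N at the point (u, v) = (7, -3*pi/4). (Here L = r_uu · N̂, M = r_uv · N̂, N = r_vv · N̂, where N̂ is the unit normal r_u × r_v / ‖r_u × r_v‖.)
L = 0;  M = 0;  N = 21*sqrt(10)/10

Compute the unit normal N̂(u, v) = (-3*sqrt(10)*u*cos(v)/(10*Abs(u)), -3*sqrt(10)*u*sin(v)/(10*Abs(u)), sqrt(10)*u/(10*Abs(u))), and the second partials r_uu, r_uv, r_vv. Take dot products:
  L(u, v) = r_uu · N̂ = 0,
  M(u, v) = r_uv · N̂ = 0,
  N(u, v) = r_vv · N̂ = 3*sqrt(10)*u^2/(10*Abs(u)).
Evaluating at (u, v) = (7, -3*pi/4):
  L = 0, M = 0, N = 21*sqrt(10)/10.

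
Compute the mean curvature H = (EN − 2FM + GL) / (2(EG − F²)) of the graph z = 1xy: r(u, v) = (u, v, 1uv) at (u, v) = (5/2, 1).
H = -20*sqrt(33)/1089

With E = v^2 + 1, F = u*v, G = u^2 + 1, L = 0, M = 1/sqrt(u^2 + v^2 + 1), N = 0, assemble
  H = (EN − 2FM + GL) / (2(EG − F²)) = -u*v/(u^2 + v^2 + 1)^(3/2).
At (u, v) = (5/2, 1): H = -20*sqrt(33)/1089.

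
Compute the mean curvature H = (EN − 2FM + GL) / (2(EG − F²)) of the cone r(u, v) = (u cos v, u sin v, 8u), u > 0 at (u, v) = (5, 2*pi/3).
H = 4*sqrt(65)/325

With E = 65, F = 0, G = u^2, L = 0, M = 0, N = 8*sqrt(65)*u^2/(65*Abs(u)), assemble
  H = (EN − 2FM + GL) / (2(EG − F²)) = 4*sqrt(65)/(65*Abs(u)).
At (u, v) = (5, 2*pi/3): H = 4*sqrt(65)/325.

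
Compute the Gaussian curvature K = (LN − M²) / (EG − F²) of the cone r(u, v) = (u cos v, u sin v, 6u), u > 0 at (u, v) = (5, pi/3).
K = 0

Coefficients of the first fundamental form: E = 37, F = 0, G = u^2.
Coefficients of the second fundamental form: L = 0, M = 0, N = 6*sqrt(37)*u^2/(37*Abs(u)).
Assemble K = (LN − M²)/(EG − F²) = 0. At (u, v) = (5, pi/3): K = 0.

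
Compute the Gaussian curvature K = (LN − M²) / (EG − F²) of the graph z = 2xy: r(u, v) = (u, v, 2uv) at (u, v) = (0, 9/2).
K = -1/1681

Coefficients of the first fundamental form: E = 4*v^2 + 1, F = 4*u*v, G = 4*u^2 + 1.
Coefficients of the second fundamental form: L = 0, M = 2/sqrt(4*u^2 + 4*v^2 + 1), N = 0.
Assemble K = (LN − M²)/(EG − F²) = -4/(16*u^4 + 32*u^2*v^2 + 8*u^2 + 16*v^4 + 8*v^2 + 1). At (u, v) = (0, 9/2): K = -1/1681.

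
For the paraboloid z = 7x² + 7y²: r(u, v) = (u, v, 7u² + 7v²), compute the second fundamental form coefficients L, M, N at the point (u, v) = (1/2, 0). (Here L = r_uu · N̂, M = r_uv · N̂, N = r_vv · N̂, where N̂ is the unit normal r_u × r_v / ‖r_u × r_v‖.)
L = 7*sqrt(2)/5;  M = 0;  N = 7*sqrt(2)/5

Compute the unit normal N̂(u, v) = (-14*u/sqrt(196*u^2 + 196*v^2 + 1), -14*v/sqrt(196*u^2 + 196*v^2 + 1), 1/sqrt(196*u^2 + 196*v^2 + 1)), and the second partials r_uu, r_uv, r_vv. Take dot products:
  L(u, v) = r_uu · N̂ = 14/sqrt(196*u^2 + 196*v^2 + 1),
  M(u, v) = r_uv · N̂ = 0,
  N(u, v) = r_vv · N̂ = 14/sqrt(196*u^2 + 196*v^2 + 1).
Evaluating at (u, v) = (1/2, 0):
  L = 7*sqrt(2)/5, M = 0, N = 7*sqrt(2)/5.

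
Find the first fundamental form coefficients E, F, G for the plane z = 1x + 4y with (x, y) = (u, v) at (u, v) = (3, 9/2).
E = 2;  F = 4;  G = 17

Partials: r_u = (1, 0, 1), r_v = (0, 1, 4). As functions of (u, v):
  E = r_u · r_u = 2,
  F = r_u · r_v = 4,
  G = r_v · r_v = 17.
Evaluating at (u, v) = (3, 9/2): E = 2, F = 4, G = 17.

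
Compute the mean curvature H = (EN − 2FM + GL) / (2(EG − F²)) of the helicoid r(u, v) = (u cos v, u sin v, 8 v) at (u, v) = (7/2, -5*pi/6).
H = 0

With E = 1, F = 0, G = u^2 + 64, L = 0, M = -8/sqrt(u^2 + 64), N = 0, assemble
  H = (EN − 2FM + GL) / (2(EG − F²)) = 0.
At (u, v) = (7/2, -5*pi/6): H = 0.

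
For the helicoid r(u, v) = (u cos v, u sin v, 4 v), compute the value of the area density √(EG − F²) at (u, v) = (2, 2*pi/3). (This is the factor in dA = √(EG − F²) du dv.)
√(EG − F²)|_{(2, 2*pi/3)} = 2*sqrt(5)

E = 1, F = 0, G = u^2 + 16, so EG − F² = u^2 + 16. Taking the positive square root: √(EG − F²) = sqrt(u^2 + 16). At (u, v) = (2, 2*pi/3): 2*sqrt(5).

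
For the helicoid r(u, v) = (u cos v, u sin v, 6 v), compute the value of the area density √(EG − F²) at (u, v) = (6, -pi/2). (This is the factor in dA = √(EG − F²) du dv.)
√(EG − F²)|_{(6, -pi/2)} = 6*sqrt(2)

E = 1, F = 0, G = u^2 + 36, so EG − F² = u^2 + 36. Taking the positive square root: √(EG − F²) = sqrt(u^2 + 36). At (u, v) = (6, -pi/2): 6*sqrt(2).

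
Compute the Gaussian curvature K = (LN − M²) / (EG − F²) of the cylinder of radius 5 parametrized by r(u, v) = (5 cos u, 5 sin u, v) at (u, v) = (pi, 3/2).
K = 0

Coefficients of the first fundamental form: E = 25, F = 0, G = 1.
Coefficients of the second fundamental form: L = -5, M = 0, N = 0.
Assemble K = (LN − M²)/(EG − F²) = 0. At (u, v) = (pi, 3/2): K = 0.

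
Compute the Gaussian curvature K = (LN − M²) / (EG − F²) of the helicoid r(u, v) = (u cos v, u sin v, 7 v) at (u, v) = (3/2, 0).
K = -784/42025

Coefficients of the first fundamental form: E = 1, F = 0, G = u^2 + 49.
Coefficients of the second fundamental form: L = 0, M = -7/sqrt(u^2 + 49), N = 0.
Assemble K = (LN − M²)/(EG − F²) = -49/(u^2 + 49)^2. At (u, v) = (3/2, 0): K = -784/42025.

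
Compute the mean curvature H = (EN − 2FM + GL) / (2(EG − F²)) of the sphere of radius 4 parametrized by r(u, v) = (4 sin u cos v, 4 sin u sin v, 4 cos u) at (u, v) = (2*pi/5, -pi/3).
H = -1/4

With E = 16, F = 0, G = 16*sin(u)^2, L = -4*sin(u)/Abs(sin(u)), M = 0, N = -4*sin(u)^3/Abs(sin(u)), assemble
  H = (EN − 2FM + GL) / (2(EG − F²)) = -sin(u)/(4*Abs(sin(u))).
At (u, v) = (2*pi/5, -pi/3): H = -1/4.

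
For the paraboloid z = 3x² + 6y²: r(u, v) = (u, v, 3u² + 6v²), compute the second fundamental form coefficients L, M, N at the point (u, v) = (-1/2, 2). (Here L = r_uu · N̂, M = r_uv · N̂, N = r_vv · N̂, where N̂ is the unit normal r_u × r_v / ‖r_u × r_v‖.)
L = 3*sqrt(586)/293;  M = 0;  N = 6*sqrt(586)/293

Compute the unit normal N̂(u, v) = (-6*u/sqrt(36*u^2 + 144*v^2 + 1), -12*v/sqrt(36*u^2 + 144*v^2 + 1), 1/sqrt(36*u^2 + 144*v^2 + 1)), and the second partials r_uu, r_uv, r_vv. Take dot products:
  L(u, v) = r_uu · N̂ = 6/sqrt(36*u^2 + 144*v^2 + 1),
  M(u, v) = r_uv · N̂ = 0,
  N(u, v) = r_vv · N̂ = 12/sqrt(36*u^2 + 144*v^2 + 1).
Evaluating at (u, v) = (-1/2, 2):
  L = 3*sqrt(586)/293, M = 0, N = 6*sqrt(586)/293.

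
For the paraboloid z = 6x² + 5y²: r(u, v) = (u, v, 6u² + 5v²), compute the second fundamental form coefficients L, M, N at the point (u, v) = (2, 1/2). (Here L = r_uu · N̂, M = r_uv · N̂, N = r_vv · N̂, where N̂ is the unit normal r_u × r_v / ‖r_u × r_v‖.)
L = 6*sqrt(602)/301;  M = 0;  N = 5*sqrt(602)/301

Compute the unit normal N̂(u, v) = (-12*u/sqrt(144*u^2 + 100*v^2 + 1), -10*v/sqrt(144*u^2 + 100*v^2 + 1), 1/sqrt(144*u^2 + 100*v^2 + 1)), and the second partials r_uu, r_uv, r_vv. Take dot products:
  L(u, v) = r_uu · N̂ = 12/sqrt(144*u^2 + 100*v^2 + 1),
  M(u, v) = r_uv · N̂ = 0,
  N(u, v) = r_vv · N̂ = 10/sqrt(144*u^2 + 100*v^2 + 1).
Evaluating at (u, v) = (2, 1/2):
  L = 6*sqrt(602)/301, M = 0, N = 5*sqrt(602)/301.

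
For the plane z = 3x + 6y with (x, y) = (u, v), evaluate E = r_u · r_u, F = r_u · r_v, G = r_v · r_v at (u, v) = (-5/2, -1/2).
E = 10;  F = 18;  G = 37

Partials: r_u = (1, 0, 3), r_v = (0, 1, 6). As functions of (u, v):
  E = r_u · r_u = 10,
  F = r_u · r_v = 18,
  G = r_v · r_v = 37.
Evaluating at (u, v) = (-5/2, -1/2): E = 10, F = 18, G = 37.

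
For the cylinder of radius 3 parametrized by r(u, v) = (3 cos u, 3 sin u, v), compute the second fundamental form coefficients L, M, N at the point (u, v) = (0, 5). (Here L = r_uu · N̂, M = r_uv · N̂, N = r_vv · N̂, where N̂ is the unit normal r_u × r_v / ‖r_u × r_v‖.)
L = -3;  M = 0;  N = 0

Compute the unit normal N̂(u, v) = (cos(u), sin(u), 0), and the second partials r_uu, r_uv, r_vv. Take dot products:
  L(u, v) = r_uu · N̂ = -3,
  M(u, v) = r_uv · N̂ = 0,
  N(u, v) = r_vv · N̂ = 0.
Evaluating at (u, v) = (0, 5):
  L = -3, M = 0, N = 0.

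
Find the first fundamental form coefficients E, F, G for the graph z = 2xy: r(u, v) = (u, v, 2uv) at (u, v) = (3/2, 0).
E = 1;  F = 0;  G = 10

Partials: r_u = (1, 0, 2*v), r_v = (0, 1, 2*u). As functions of (u, v):
  E = r_u · r_u = 4*v^2 + 1,
  F = r_u · r_v = 4*u*v,
  G = r_v · r_v = 4*u^2 + 1.
Evaluating at (u, v) = (3/2, 0): E = 1, F = 0, G = 10.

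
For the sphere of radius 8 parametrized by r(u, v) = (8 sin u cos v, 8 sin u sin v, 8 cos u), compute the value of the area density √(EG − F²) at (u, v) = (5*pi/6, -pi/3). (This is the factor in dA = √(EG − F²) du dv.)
√(EG − F²)|_{(5*pi/6, -pi/3)} = 32

E = 64, F = 0, G = 64*sin(u)^2, so EG − F² = 4096*sin(u)^2. Taking the positive square root: √(EG − F²) = 64*Abs(sin(u)). At (u, v) = (5*pi/6, -pi/3): 32.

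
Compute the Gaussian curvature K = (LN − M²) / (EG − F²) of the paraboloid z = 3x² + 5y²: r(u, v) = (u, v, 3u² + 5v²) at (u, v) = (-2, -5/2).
K = 3/29645

Coefficients of the first fundamental form: E = 36*u^2 + 1, F = 60*u*v, G = 100*v^2 + 1.
Coefficients of the second fundamental form: L = 6/sqrt(36*u^2 + 100*v^2 + 1), M = 0, N = 10/sqrt(36*u^2 + 100*v^2 + 1).
Assemble K = (LN − M²)/(EG − F²) = 60/(1296*u^4 + 7200*u^2*v^2 + 72*u^2 + 10000*v^4 + 200*v^2 + 1). At (u, v) = (-2, -5/2): K = 3/29645.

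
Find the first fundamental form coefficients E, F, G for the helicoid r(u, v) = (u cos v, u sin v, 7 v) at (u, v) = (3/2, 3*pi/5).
E = 1;  F = 0;  G = 205/4

Partials: r_u = (cos(v), sin(v), 0), r_v = (-u*sin(v), u*cos(v), 7). As functions of (u, v):
  E = r_u · r_u = 1,
  F = r_u · r_v = 0,
  G = r_v · r_v = u^2 + 49.
Evaluating at (u, v) = (3/2, 3*pi/5): E = 1, F = 0, G = 205/4.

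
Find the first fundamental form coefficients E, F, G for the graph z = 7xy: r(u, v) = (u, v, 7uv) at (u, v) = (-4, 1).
E = 50;  F = -196;  G = 785

Partials: r_u = (1, 0, 7*v), r_v = (0, 1, 7*u). As functions of (u, v):
  E = r_u · r_u = 49*v^2 + 1,
  F = r_u · r_v = 49*u*v,
  G = r_v · r_v = 49*u^2 + 1.
Evaluating at (u, v) = (-4, 1): E = 50, F = -196, G = 785.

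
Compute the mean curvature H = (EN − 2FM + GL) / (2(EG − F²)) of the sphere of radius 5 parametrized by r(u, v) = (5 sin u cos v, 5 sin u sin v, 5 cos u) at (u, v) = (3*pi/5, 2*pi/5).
H = -1/5

With E = 25, F = 0, G = 25*sin(u)^2, L = -5*sin(u)/Abs(sin(u)), M = 0, N = -5*sin(u)^3/Abs(sin(u)), assemble
  H = (EN − 2FM + GL) / (2(EG − F²)) = -sin(u)/(5*Abs(sin(u))).
At (u, v) = (3*pi/5, 2*pi/5): H = -1/5.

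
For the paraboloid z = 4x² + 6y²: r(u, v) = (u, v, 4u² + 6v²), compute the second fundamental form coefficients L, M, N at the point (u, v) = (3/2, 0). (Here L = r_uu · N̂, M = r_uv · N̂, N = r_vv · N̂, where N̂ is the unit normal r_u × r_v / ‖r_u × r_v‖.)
L = 8*sqrt(145)/145;  M = 0;  N = 12*sqrt(145)/145

Compute the unit normal N̂(u, v) = (-8*u/sqrt(64*u^2 + 144*v^2 + 1), -12*v/sqrt(64*u^2 + 144*v^2 + 1), 1/sqrt(64*u^2 + 144*v^2 + 1)), and the second partials r_uu, r_uv, r_vv. Take dot products:
  L(u, v) = r_uu · N̂ = 8/sqrt(64*u^2 + 144*v^2 + 1),
  M(u, v) = r_uv · N̂ = 0,
  N(u, v) = r_vv · N̂ = 12/sqrt(64*u^2 + 144*v^2 + 1).
Evaluating at (u, v) = (3/2, 0):
  L = 8*sqrt(145)/145, M = 0, N = 12*sqrt(145)/145.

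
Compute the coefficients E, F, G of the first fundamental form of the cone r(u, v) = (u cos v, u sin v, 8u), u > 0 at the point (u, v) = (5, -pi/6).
E = 65;  F = 0;  G = 25

Partials: r_u = (cos(v), sin(v), 8), r_v = (-u*sin(v), u*cos(v), 0). As functions of (u, v):
  E = r_u · r_u = 65,
  F = r_u · r_v = 0,
  G = r_v · r_v = u^2.
Evaluating at (u, v) = (5, -pi/6): E = 65, F = 0, G = 25.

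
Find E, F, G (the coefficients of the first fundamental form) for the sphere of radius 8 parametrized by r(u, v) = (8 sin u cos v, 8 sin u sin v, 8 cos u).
E = 64;  F = 0;  G = 64*sin(u)^2

Compute partials: r_u = (8*cos(u)*cos(v), 8*sin(v)*cos(u), -8*sin(u)), r_v = (-8*sin(u)*sin(v), 8*sin(u)*cos(v), 0). Then
  E = r_u · r_u = 64,
  F = r_u · r_v = 0,
  G = r_v · r_v = 64*sin(u)^2.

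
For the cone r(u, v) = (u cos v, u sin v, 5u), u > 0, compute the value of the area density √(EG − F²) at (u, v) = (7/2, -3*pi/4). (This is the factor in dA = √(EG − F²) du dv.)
√(EG − F²)|_{(7/2, -3*pi/4)} = 7*sqrt(26)/2

E = 26, F = 0, G = u^2, so EG − F² = 26*u^2. Taking the positive square root: √(EG − F²) = sqrt(26)*Abs(u). At (u, v) = (7/2, -3*pi/4): 7*sqrt(26)/2.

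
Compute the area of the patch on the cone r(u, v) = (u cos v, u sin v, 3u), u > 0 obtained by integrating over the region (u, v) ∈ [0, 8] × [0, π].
Area = 32*sqrt(10)*pi

Area = ∫∫ √(EG − F²) du dv with √(EG − F²) = sqrt(10)*Abs(u). Integrating over [0, 8] × [0, π] gives 32*sqrt(10)*pi.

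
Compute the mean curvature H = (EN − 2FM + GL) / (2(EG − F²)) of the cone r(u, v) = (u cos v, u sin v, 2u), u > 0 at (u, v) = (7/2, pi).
H = 2*sqrt(5)/35

With E = 5, F = 0, G = u^2, L = 0, M = 0, N = 2*sqrt(5)*u^2/(5*Abs(u)), assemble
  H = (EN − 2FM + GL) / (2(EG − F²)) = sqrt(5)/(5*Abs(u)).
At (u, v) = (7/2, pi): H = 2*sqrt(5)/35.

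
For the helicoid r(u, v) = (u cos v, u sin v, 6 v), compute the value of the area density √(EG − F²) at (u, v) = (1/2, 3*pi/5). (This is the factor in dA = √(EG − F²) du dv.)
√(EG − F²)|_{(1/2, 3*pi/5)} = sqrt(145)/2

E = 1, F = 0, G = u^2 + 36, so EG − F² = u^2 + 36. Taking the positive square root: √(EG − F²) = sqrt(u^2 + 36). At (u, v) = (1/2, 3*pi/5): sqrt(145)/2.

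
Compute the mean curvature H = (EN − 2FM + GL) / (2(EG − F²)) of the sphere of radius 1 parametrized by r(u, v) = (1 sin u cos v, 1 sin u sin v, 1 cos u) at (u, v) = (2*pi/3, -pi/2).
H = -1

With E = 1, F = 0, G = sin(u)^2, L = -sin(u)/Abs(sin(u)), M = 0, N = -sin(u)^3/Abs(sin(u)), assemble
  H = (EN − 2FM + GL) / (2(EG − F²)) = -sin(u)/Abs(sin(u)).
At (u, v) = (2*pi/3, -pi/2): H = -1.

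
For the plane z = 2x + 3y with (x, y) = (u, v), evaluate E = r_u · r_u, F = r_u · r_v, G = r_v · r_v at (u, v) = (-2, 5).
E = 5;  F = 6;  G = 10

Partials: r_u = (1, 0, 2), r_v = (0, 1, 3). As functions of (u, v):
  E = r_u · r_u = 5,
  F = r_u · r_v = 6,
  G = r_v · r_v = 10.
Evaluating at (u, v) = (-2, 5): E = 5, F = 6, G = 10.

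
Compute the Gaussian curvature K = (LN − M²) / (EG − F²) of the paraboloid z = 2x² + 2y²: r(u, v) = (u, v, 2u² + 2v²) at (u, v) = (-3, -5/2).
K = 16/60025

Coefficients of the first fundamental form: E = 16*u^2 + 1, F = 16*u*v, G = 16*v^2 + 1.
Coefficients of the second fundamental form: L = 4/sqrt(16*u^2 + 16*v^2 + 1), M = 0, N = 4/sqrt(16*u^2 + 16*v^2 + 1).
Assemble K = (LN − M²)/(EG − F²) = 16/(256*u^4 + 512*u^2*v^2 + 32*u^2 + 256*v^4 + 32*v^2 + 1). At (u, v) = (-3, -5/2): K = 16/60025.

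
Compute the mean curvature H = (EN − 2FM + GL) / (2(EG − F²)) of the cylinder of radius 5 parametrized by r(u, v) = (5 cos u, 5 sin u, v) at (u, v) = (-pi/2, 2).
H = -1/10

With E = 25, F = 0, G = 1, L = -5, M = 0, N = 0, assemble
  H = (EN − 2FM + GL) / (2(EG − F²)) = -1/10.
At (u, v) = (-pi/2, 2): H = -1/10.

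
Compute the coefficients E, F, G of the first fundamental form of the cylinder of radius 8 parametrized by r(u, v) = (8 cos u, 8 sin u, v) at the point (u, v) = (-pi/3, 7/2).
E = 64;  F = 0;  G = 1

Partials: r_u = (-8*sin(u), 8*cos(u), 0), r_v = (0, 0, 1). As functions of (u, v):
  E = r_u · r_u = 64,
  F = r_u · r_v = 0,
  G = r_v · r_v = 1.
Evaluating at (u, v) = (-pi/3, 7/2): E = 64, F = 0, G = 1.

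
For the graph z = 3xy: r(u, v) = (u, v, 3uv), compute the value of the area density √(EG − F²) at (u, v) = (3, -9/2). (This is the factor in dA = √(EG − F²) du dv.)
√(EG − F²)|_{(3, -9/2)} = sqrt(1057)/2

E = 9*v^2 + 1, F = 9*u*v, G = 9*u^2 + 1, so EG − F² = 9*u^2 + 9*v^2 + 1. Taking the positive square root: √(EG − F²) = sqrt(9*u^2 + 9*v^2 + 1). At (u, v) = (3, -9/2): sqrt(1057)/2.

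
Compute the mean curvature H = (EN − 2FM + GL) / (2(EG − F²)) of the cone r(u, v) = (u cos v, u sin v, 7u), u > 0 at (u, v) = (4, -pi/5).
H = 7*sqrt(2)/80

With E = 50, F = 0, G = u^2, L = 0, M = 0, N = 7*sqrt(2)*u^2/(10*Abs(u)), assemble
  H = (EN − 2FM + GL) / (2(EG − F²)) = 7*sqrt(2)/(20*Abs(u)).
At (u, v) = (4, -pi/5): H = 7*sqrt(2)/80.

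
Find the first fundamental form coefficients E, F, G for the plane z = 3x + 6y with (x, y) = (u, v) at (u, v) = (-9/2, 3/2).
E = 10;  F = 18;  G = 37

Partials: r_u = (1, 0, 3), r_v = (0, 1, 6). As functions of (u, v):
  E = r_u · r_u = 10,
  F = r_u · r_v = 18,
  G = r_v · r_v = 37.
Evaluating at (u, v) = (-9/2, 3/2): E = 10, F = 18, G = 37.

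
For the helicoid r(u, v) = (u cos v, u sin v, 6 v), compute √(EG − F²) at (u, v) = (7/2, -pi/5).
√(EG − F²)|_{(7/2, -pi/5)} = sqrt(193)/2

E = 1, F = 0, G = u^2 + 36; EG − F² = u^2 + 36; √(EG − F²) = sqrt(u^2 + 36). At the given point: sqrt(193)/2.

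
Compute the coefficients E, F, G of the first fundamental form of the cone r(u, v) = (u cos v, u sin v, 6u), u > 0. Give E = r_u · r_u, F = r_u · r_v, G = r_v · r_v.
E = 37;  F = 0;  G = u^2

Compute partials: r_u = (cos(v), sin(v), 6), r_v = (-u*sin(v), u*cos(v), 0). Then
  E = r_u · r_u = 37,
  F = r_u · r_v = 0,
  G = r_v · r_v = u^2.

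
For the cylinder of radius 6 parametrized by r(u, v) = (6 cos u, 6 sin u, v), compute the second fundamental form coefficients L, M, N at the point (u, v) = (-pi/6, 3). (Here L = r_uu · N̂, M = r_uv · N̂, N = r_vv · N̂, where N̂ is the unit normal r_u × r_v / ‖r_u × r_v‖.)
L = -6;  M = 0;  N = 0

Compute the unit normal N̂(u, v) = (cos(u), sin(u), 0), and the second partials r_uu, r_uv, r_vv. Take dot products:
  L(u, v) = r_uu · N̂ = -6,
  M(u, v) = r_uv · N̂ = 0,
  N(u, v) = r_vv · N̂ = 0.
Evaluating at (u, v) = (-pi/6, 3):
  L = -6, M = 0, N = 0.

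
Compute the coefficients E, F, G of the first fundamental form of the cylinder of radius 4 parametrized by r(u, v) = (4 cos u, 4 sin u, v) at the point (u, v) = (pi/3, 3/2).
E = 16;  F = 0;  G = 1

Partials: r_u = (-4*sin(u), 4*cos(u), 0), r_v = (0, 0, 1). As functions of (u, v):
  E = r_u · r_u = 16,
  F = r_u · r_v = 0,
  G = r_v · r_v = 1.
Evaluating at (u, v) = (pi/3, 3/2): E = 16, F = 0, G = 1.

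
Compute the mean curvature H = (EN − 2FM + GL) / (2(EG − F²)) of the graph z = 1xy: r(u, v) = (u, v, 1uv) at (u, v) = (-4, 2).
H = 8*sqrt(21)/441

With E = v^2 + 1, F = u*v, G = u^2 + 1, L = 0, M = 1/sqrt(u^2 + v^2 + 1), N = 0, assemble
  H = (EN − 2FM + GL) / (2(EG − F²)) = -u*v/(u^2 + v^2 + 1)^(3/2).
At (u, v) = (-4, 2): H = 8*sqrt(21)/441.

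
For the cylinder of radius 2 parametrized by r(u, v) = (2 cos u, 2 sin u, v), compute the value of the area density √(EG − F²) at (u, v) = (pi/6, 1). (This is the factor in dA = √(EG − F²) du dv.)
√(EG − F²)|_{(pi/6, 1)} = 2

E = 4, F = 0, G = 1, so EG − F² = 4. Taking the positive square root: √(EG − F²) = 2. At (u, v) = (pi/6, 1): 2.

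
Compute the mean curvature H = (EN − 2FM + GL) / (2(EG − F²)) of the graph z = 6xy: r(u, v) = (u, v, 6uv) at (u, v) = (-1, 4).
H = 864*sqrt(613)/375769

With E = 36*v^2 + 1, F = 36*u*v, G = 36*u^2 + 1, L = 0, M = 6/sqrt(36*u^2 + 36*v^2 + 1), N = 0, assemble
  H = (EN − 2FM + GL) / (2(EG − F²)) = -216*u*v/(36*u^2 + 36*v^2 + 1)^(3/2).
At (u, v) = (-1, 4): H = 864*sqrt(613)/375769.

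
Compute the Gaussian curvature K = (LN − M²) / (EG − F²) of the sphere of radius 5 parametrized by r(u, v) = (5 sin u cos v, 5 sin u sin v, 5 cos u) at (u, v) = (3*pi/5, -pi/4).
K = 1/25

Coefficients of the first fundamental form: E = 25, F = 0, G = 25*sin(u)^2.
Coefficients of the second fundamental form: L = -5*sin(u)/Abs(sin(u)), M = 0, N = -5*sin(u)^3/Abs(sin(u)).
Assemble K = (LN − M²)/(EG − F²) = 1/25. At (u, v) = (3*pi/5, -pi/4): K = 1/25.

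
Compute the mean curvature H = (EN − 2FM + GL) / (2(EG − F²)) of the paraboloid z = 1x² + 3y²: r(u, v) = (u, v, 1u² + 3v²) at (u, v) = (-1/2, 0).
H = 7*sqrt(2)/4

With E = 4*u^2 + 1, F = 12*u*v, G = 36*v^2 + 1, L = 2/sqrt(4*u^2 + 36*v^2 + 1), M = 0, N = 6/sqrt(4*u^2 + 36*v^2 + 1), assemble
  H = (EN − 2FM + GL) / (2(EG − F²)) = 4*(3*u^2 + 9*v^2 + 1)/(4*u^2 + 36*v^2 + 1)^(3/2).
At (u, v) = (-1/2, 0): H = 7*sqrt(2)/4.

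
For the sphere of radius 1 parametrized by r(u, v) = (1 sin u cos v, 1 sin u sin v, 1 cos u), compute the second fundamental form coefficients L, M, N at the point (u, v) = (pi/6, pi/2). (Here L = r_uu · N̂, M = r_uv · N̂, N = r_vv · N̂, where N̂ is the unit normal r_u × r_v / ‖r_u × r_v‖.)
L = -1;  M = 0;  N = -1/4

Compute the unit normal N̂(u, v) = (sin(u)^2*cos(v)/Abs(sin(u)), sin(u)^2*sin(v)/Abs(sin(u)), sin(2*u)/(2*Abs(sin(u)))), and the second partials r_uu, r_uv, r_vv. Take dot products:
  L(u, v) = r_uu · N̂ = -sin(u)/Abs(sin(u)),
  M(u, v) = r_uv · N̂ = 0,
  N(u, v) = r_vv · N̂ = -sin(u)^3/Abs(sin(u)).
Evaluating at (u, v) = (pi/6, pi/2):
  L = -1, M = 0, N = -1/4.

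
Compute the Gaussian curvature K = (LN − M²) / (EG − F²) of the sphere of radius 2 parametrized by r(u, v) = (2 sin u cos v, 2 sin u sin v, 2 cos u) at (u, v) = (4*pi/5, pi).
K = 1/4

Coefficients of the first fundamental form: E = 4, F = 0, G = 4*sin(u)^2.
Coefficients of the second fundamental form: L = -2*sin(u)/Abs(sin(u)), M = 0, N = -2*sin(u)^3/Abs(sin(u)).
Assemble K = (LN − M²)/(EG − F²) = 1/4. At (u, v) = (4*pi/5, pi): K = 1/4.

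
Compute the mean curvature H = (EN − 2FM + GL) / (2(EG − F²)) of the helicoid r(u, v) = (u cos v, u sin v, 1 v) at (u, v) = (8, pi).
H = 0

With E = 1, F = 0, G = u^2 + 1, L = 0, M = -1/sqrt(u^2 + 1), N = 0, assemble
  H = (EN − 2FM + GL) / (2(EG − F²)) = 0.
At (u, v) = (8, pi): H = 0.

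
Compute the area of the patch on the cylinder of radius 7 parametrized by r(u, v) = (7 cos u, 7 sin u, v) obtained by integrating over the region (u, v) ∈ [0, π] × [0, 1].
Area = 7*pi

Area = ∫∫ √(EG − F²) du dv with √(EG − F²) = 7. Integrating over [0, π] × [0, 1] gives 7*pi.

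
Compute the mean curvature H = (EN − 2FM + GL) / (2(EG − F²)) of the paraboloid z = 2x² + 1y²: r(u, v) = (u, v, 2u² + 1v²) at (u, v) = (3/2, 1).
H = 47*sqrt(41)/1681

With E = 16*u^2 + 1, F = 8*u*v, G = 4*v^2 + 1, L = 4/sqrt(16*u^2 + 4*v^2 + 1), M = 0, N = 2/sqrt(16*u^2 + 4*v^2 + 1), assemble
  H = (EN − 2FM + GL) / (2(EG − F²)) = (16*u^2 + 8*v^2 + 3)/(16*u^2 + 4*v^2 + 1)^(3/2).
At (u, v) = (3/2, 1): H = 47*sqrt(41)/1681.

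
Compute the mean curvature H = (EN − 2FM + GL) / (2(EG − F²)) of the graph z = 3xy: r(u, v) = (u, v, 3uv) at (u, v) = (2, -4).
H = 216*sqrt(181)/32761

With E = 9*v^2 + 1, F = 9*u*v, G = 9*u^2 + 1, L = 0, M = 3/sqrt(9*u^2 + 9*v^2 + 1), N = 0, assemble
  H = (EN − 2FM + GL) / (2(EG − F²)) = -27*u*v/(9*u^2 + 9*v^2 + 1)^(3/2).
At (u, v) = (2, -4): H = 216*sqrt(181)/32761.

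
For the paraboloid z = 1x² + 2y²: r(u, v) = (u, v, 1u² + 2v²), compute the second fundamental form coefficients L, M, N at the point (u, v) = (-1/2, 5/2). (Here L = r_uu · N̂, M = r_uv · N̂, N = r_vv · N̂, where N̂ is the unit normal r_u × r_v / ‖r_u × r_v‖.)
L = sqrt(102)/51;  M = 0;  N = 2*sqrt(102)/51

Compute the unit normal N̂(u, v) = (-2*u/sqrt(4*u^2 + 16*v^2 + 1), -4*v/sqrt(4*u^2 + 16*v^2 + 1), 1/sqrt(4*u^2 + 16*v^2 + 1)), and the second partials r_uu, r_uv, r_vv. Take dot products:
  L(u, v) = r_uu · N̂ = 2/sqrt(4*u^2 + 16*v^2 + 1),
  M(u, v) = r_uv · N̂ = 0,
  N(u, v) = r_vv · N̂ = 4/sqrt(4*u^2 + 16*v^2 + 1).
Evaluating at (u, v) = (-1/2, 5/2):
  L = sqrt(102)/51, M = 0, N = 2*sqrt(102)/51.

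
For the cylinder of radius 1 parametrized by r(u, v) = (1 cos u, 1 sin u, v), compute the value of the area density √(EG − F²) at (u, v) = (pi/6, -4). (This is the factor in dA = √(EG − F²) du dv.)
√(EG − F²)|_{(pi/6, -4)} = 1

E = 1, F = 0, G = 1, so EG − F² = 1. Taking the positive square root: √(EG − F²) = 1. At (u, v) = (pi/6, -4): 1.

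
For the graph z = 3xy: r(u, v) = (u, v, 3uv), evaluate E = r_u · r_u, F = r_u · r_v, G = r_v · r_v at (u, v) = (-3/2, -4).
E = 145;  F = 54;  G = 85/4

Partials: r_u = (1, 0, 3*v), r_v = (0, 1, 3*u). As functions of (u, v):
  E = r_u · r_u = 9*v^2 + 1,
  F = r_u · r_v = 9*u*v,
  G = r_v · r_v = 9*u^2 + 1.
Evaluating at (u, v) = (-3/2, -4): E = 145, F = 54, G = 85/4.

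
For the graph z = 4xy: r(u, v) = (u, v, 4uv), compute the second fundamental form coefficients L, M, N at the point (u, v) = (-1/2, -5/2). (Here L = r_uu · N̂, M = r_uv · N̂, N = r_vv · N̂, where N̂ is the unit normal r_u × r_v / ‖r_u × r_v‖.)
L = 0;  M = 4*sqrt(105)/105;  N = 0

Compute the unit normal N̂(u, v) = (-4*v/sqrt(16*u^2 + 16*v^2 + 1), -4*u/sqrt(16*u^2 + 16*v^2 + 1), 1/sqrt(16*u^2 + 16*v^2 + 1)), and the second partials r_uu, r_uv, r_vv. Take dot products:
  L(u, v) = r_uu · N̂ = 0,
  M(u, v) = r_uv · N̂ = 4/sqrt(16*u^2 + 16*v^2 + 1),
  N(u, v) = r_vv · N̂ = 0.
Evaluating at (u, v) = (-1/2, -5/2):
  L = 0, M = 4*sqrt(105)/105, N = 0.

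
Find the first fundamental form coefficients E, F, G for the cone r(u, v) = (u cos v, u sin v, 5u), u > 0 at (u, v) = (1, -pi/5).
E = 26;  F = 0;  G = 1

Partials: r_u = (cos(v), sin(v), 5), r_v = (-u*sin(v), u*cos(v), 0). As functions of (u, v):
  E = r_u · r_u = 26,
  F = r_u · r_v = 0,
  G = r_v · r_v = u^2.
Evaluating at (u, v) = (1, -pi/5): E = 26, F = 0, G = 1.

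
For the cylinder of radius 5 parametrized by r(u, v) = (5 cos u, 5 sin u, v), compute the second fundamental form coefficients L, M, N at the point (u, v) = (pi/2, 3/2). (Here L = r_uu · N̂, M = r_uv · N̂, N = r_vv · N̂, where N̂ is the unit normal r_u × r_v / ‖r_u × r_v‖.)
L = -5;  M = 0;  N = 0

Compute the unit normal N̂(u, v) = (cos(u), sin(u), 0), and the second partials r_uu, r_uv, r_vv. Take dot products:
  L(u, v) = r_uu · N̂ = -5,
  M(u, v) = r_uv · N̂ = 0,
  N(u, v) = r_vv · N̂ = 0.
Evaluating at (u, v) = (pi/2, 3/2):
  L = -5, M = 0, N = 0.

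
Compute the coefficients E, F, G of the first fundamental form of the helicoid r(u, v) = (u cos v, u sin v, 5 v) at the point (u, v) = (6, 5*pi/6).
E = 1;  F = 0;  G = 61

Partials: r_u = (cos(v), sin(v), 0), r_v = (-u*sin(v), u*cos(v), 5). As functions of (u, v):
  E = r_u · r_u = 1,
  F = r_u · r_v = 0,
  G = r_v · r_v = u^2 + 25.
Evaluating at (u, v) = (6, 5*pi/6): E = 1, F = 0, G = 61.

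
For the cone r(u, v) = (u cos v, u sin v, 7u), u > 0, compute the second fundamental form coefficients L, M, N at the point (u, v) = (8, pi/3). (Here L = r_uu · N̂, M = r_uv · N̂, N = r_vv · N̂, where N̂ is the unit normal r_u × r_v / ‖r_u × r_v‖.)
L = 0;  M = 0;  N = 28*sqrt(2)/5

Compute the unit normal N̂(u, v) = (-7*sqrt(2)*u*cos(v)/(10*Abs(u)), -7*sqrt(2)*u*sin(v)/(10*Abs(u)), sqrt(2)*u/(10*Abs(u))), and the second partials r_uu, r_uv, r_vv. Take dot products:
  L(u, v) = r_uu · N̂ = 0,
  M(u, v) = r_uv · N̂ = 0,
  N(u, v) = r_vv · N̂ = 7*sqrt(2)*u^2/(10*Abs(u)).
Evaluating at (u, v) = (8, pi/3):
  L = 0, M = 0, N = 28*sqrt(2)/5.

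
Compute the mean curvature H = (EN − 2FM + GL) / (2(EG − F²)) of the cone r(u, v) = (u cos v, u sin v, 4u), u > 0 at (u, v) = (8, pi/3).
H = sqrt(17)/68

With E = 17, F = 0, G = u^2, L = 0, M = 0, N = 4*sqrt(17)*u^2/(17*Abs(u)), assemble
  H = (EN − 2FM + GL) / (2(EG − F²)) = 2*sqrt(17)/(17*Abs(u)).
At (u, v) = (8, pi/3): H = sqrt(17)/68.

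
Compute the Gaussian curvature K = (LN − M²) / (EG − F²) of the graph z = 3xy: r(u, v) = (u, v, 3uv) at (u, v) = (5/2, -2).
K = -144/139129

Coefficients of the first fundamental form: E = 9*v^2 + 1, F = 9*u*v, G = 9*u^2 + 1.
Coefficients of the second fundamental form: L = 0, M = 3/sqrt(9*u^2 + 9*v^2 + 1), N = 0.
Assemble K = (LN − M²)/(EG − F²) = -9/(81*u^4 + 162*u^2*v^2 + 18*u^2 + 81*v^4 + 18*v^2 + 1). At (u, v) = (5/2, -2): K = -144/139129.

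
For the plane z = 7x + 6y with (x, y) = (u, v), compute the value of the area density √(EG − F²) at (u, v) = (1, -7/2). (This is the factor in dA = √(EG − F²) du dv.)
√(EG − F²)|_{(1, -7/2)} = sqrt(86)

E = 50, F = 42, G = 37, so EG − F² = 86. Taking the positive square root: √(EG − F²) = sqrt(86). At (u, v) = (1, -7/2): sqrt(86).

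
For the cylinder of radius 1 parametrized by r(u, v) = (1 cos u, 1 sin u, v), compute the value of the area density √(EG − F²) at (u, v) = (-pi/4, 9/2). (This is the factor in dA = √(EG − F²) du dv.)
√(EG − F²)|_{(-pi/4, 9/2)} = 1

E = 1, F = 0, G = 1, so EG − F² = 1. Taking the positive square root: √(EG − F²) = 1. At (u, v) = (-pi/4, 9/2): 1.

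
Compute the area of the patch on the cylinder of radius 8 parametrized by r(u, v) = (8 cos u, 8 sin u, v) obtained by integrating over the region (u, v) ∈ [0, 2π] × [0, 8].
Area = 128*pi

Area = ∫∫ √(EG − F²) du dv with √(EG − F²) = 8. Integrating over [0, 2π] × [0, 8] gives 128*pi.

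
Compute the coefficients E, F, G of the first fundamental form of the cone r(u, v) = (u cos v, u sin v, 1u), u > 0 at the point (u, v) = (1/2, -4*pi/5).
E = 2;  F = 0;  G = 1/4

Partials: r_u = (cos(v), sin(v), 1), r_v = (-u*sin(v), u*cos(v), 0). As functions of (u, v):
  E = r_u · r_u = 2,
  F = r_u · r_v = 0,
  G = r_v · r_v = u^2.
Evaluating at (u, v) = (1/2, -4*pi/5): E = 2, F = 0, G = 1/4.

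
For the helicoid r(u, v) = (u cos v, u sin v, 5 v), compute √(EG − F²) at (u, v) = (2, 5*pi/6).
√(EG − F²)|_{(2, 5*pi/6)} = sqrt(29)

E = 1, F = 0, G = u^2 + 25; EG − F² = u^2 + 25; √(EG − F²) = sqrt(u^2 + 25). At the given point: sqrt(29).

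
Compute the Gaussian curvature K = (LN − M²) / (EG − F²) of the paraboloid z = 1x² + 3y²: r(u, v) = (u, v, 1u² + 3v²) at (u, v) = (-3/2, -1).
K = 3/529

Coefficients of the first fundamental form: E = 4*u^2 + 1, F = 12*u*v, G = 36*v^2 + 1.
Coefficients of the second fundamental form: L = 2/sqrt(4*u^2 + 36*v^2 + 1), M = 0, N = 6/sqrt(4*u^2 + 36*v^2 + 1).
Assemble K = (LN − M²)/(EG − F²) = 12/(16*u^4 + 288*u^2*v^2 + 8*u^2 + 1296*v^4 + 72*v^2 + 1). At (u, v) = (-3/2, -1): K = 3/529.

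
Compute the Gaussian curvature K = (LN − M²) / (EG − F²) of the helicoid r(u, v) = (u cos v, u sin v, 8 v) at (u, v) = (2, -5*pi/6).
K = -4/289

Coefficients of the first fundamental form: E = 1, F = 0, G = u^2 + 64.
Coefficients of the second fundamental form: L = 0, M = -8/sqrt(u^2 + 64), N = 0.
Assemble K = (LN − M²)/(EG − F²) = -64/(u^2 + 64)^2. At (u, v) = (2, -5*pi/6): K = -4/289.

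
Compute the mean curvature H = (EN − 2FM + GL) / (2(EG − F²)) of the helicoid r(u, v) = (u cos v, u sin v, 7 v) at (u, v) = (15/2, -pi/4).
H = 0

With E = 1, F = 0, G = u^2 + 49, L = 0, M = -7/sqrt(u^2 + 49), N = 0, assemble
  H = (EN − 2FM + GL) / (2(EG − F²)) = 0.
At (u, v) = (15/2, -pi/4): H = 0.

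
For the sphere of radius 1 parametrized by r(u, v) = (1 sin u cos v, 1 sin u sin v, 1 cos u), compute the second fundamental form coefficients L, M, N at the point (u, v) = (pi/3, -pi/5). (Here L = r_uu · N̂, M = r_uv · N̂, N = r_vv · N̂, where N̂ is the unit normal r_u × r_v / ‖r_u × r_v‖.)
L = -1;  M = 0;  N = -3/4

Compute the unit normal N̂(u, v) = (sin(u)^2*cos(v)/Abs(sin(u)), sin(u)^2*sin(v)/Abs(sin(u)), sin(2*u)/(2*Abs(sin(u)))), and the second partials r_uu, r_uv, r_vv. Take dot products:
  L(u, v) = r_uu · N̂ = -sin(u)/Abs(sin(u)),
  M(u, v) = r_uv · N̂ = 0,
  N(u, v) = r_vv · N̂ = -sin(u)^3/Abs(sin(u)).
Evaluating at (u, v) = (pi/3, -pi/5):
  L = -1, M = 0, N = -3/4.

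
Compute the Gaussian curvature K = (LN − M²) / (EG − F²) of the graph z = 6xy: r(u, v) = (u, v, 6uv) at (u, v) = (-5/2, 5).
K = -9/316969

Coefficients of the first fundamental form: E = 36*v^2 + 1, F = 36*u*v, G = 36*u^2 + 1.
Coefficients of the second fundamental form: L = 0, M = 6/sqrt(36*u^2 + 36*v^2 + 1), N = 0.
Assemble K = (LN − M²)/(EG − F²) = -36/(1296*u^4 + 2592*u^2*v^2 + 72*u^2 + 1296*v^4 + 72*v^2 + 1). At (u, v) = (-5/2, 5): K = -9/316969.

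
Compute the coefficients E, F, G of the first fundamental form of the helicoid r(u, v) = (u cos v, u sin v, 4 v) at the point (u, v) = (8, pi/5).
E = 1;  F = 0;  G = 80

Partials: r_u = (cos(v), sin(v), 0), r_v = (-u*sin(v), u*cos(v), 4). As functions of (u, v):
  E = r_u · r_u = 1,
  F = r_u · r_v = 0,
  G = r_v · r_v = u^2 + 16.
Evaluating at (u, v) = (8, pi/5): E = 1, F = 0, G = 80.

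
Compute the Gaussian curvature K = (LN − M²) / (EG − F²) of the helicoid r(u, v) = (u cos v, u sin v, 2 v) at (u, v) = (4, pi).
K = -1/100

Coefficients of the first fundamental form: E = 1, F = 0, G = u^2 + 4.
Coefficients of the second fundamental form: L = 0, M = -2/sqrt(u^2 + 4), N = 0.
Assemble K = (LN − M²)/(EG − F²) = -4/(u^2 + 4)^2. At (u, v) = (4, pi): K = -1/100.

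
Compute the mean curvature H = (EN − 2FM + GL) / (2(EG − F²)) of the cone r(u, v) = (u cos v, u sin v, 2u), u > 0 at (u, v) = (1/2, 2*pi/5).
H = 2*sqrt(5)/5

With E = 5, F = 0, G = u^2, L = 0, M = 0, N = 2*sqrt(5)*u^2/(5*Abs(u)), assemble
  H = (EN − 2FM + GL) / (2(EG − F²)) = sqrt(5)/(5*Abs(u)).
At (u, v) = (1/2, 2*pi/5): H = 2*sqrt(5)/5.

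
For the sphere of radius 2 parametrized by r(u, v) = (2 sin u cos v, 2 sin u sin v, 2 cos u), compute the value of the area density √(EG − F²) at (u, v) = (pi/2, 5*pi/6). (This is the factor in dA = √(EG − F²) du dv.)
√(EG − F²)|_{(pi/2, 5*pi/6)} = 4

E = 4, F = 0, G = 4*sin(u)^2, so EG − F² = 16*sin(u)^2. Taking the positive square root: √(EG − F²) = 4*Abs(sin(u)). At (u, v) = (pi/2, 5*pi/6): 4.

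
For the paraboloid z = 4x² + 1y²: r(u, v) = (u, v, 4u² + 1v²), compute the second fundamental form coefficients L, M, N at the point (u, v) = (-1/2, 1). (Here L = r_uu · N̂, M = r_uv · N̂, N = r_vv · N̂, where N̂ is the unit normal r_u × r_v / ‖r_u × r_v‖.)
L = 8*sqrt(21)/21;  M = 0;  N = 2*sqrt(21)/21

Compute the unit normal N̂(u, v) = (-8*u/sqrt(64*u^2 + 4*v^2 + 1), -2*v/sqrt(64*u^2 + 4*v^2 + 1), 1/sqrt(64*u^2 + 4*v^2 + 1)), and the second partials r_uu, r_uv, r_vv. Take dot products:
  L(u, v) = r_uu · N̂ = 8/sqrt(64*u^2 + 4*v^2 + 1),
  M(u, v) = r_uv · N̂ = 0,
  N(u, v) = r_vv · N̂ = 2/sqrt(64*u^2 + 4*v^2 + 1).
Evaluating at (u, v) = (-1/2, 1):
  L = 8*sqrt(21)/21, M = 0, N = 2*sqrt(21)/21.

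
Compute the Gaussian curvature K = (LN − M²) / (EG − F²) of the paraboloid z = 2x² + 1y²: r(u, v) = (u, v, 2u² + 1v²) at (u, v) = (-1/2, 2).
K = 8/441

Coefficients of the first fundamental form: E = 16*u^2 + 1, F = 8*u*v, G = 4*v^2 + 1.
Coefficients of the second fundamental form: L = 4/sqrt(16*u^2 + 4*v^2 + 1), M = 0, N = 2/sqrt(16*u^2 + 4*v^2 + 1).
Assemble K = (LN − M²)/(EG − F²) = 8/(256*u^4 + 128*u^2*v^2 + 32*u^2 + 16*v^4 + 8*v^2 + 1). At (u, v) = (-1/2, 2): K = 8/441.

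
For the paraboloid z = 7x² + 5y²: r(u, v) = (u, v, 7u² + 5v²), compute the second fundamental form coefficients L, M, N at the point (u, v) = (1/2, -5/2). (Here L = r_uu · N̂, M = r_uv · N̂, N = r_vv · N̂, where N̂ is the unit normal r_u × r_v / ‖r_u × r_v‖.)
L = 14*sqrt(3)/45;  M = 0;  N = 2*sqrt(3)/9

Compute the unit normal N̂(u, v) = (-14*u/sqrt(196*u^2 + 100*v^2 + 1), -10*v/sqrt(196*u^2 + 100*v^2 + 1), 1/sqrt(196*u^2 + 100*v^2 + 1)), and the second partials r_uu, r_uv, r_vv. Take dot products:
  L(u, v) = r_uu · N̂ = 14/sqrt(196*u^2 + 100*v^2 + 1),
  M(u, v) = r_uv · N̂ = 0,
  N(u, v) = r_vv · N̂ = 10/sqrt(196*u^2 + 100*v^2 + 1).
Evaluating at (u, v) = (1/2, -5/2):
  L = 14*sqrt(3)/45, M = 0, N = 2*sqrt(3)/9.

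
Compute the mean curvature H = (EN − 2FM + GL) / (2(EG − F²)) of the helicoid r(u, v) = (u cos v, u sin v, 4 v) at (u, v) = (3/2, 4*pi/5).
H = 0

With E = 1, F = 0, G = u^2 + 16, L = 0, M = -4/sqrt(u^2 + 16), N = 0, assemble
  H = (EN − 2FM + GL) / (2(EG − F²)) = 0.
At (u, v) = (3/2, 4*pi/5): H = 0.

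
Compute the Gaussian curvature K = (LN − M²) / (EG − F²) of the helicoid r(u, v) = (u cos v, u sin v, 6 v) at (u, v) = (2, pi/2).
K = -9/400

Coefficients of the first fundamental form: E = 1, F = 0, G = u^2 + 36.
Coefficients of the second fundamental form: L = 0, M = -6/sqrt(u^2 + 36), N = 0.
Assemble K = (LN − M²)/(EG − F²) = -36/(u^2 + 36)^2. At (u, v) = (2, pi/2): K = -9/400.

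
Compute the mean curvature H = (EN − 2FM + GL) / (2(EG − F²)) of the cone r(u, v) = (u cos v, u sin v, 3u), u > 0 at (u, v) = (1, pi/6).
H = 3*sqrt(10)/20

With E = 10, F = 0, G = u^2, L = 0, M = 0, N = 3*sqrt(10)*u^2/(10*Abs(u)), assemble
  H = (EN − 2FM + GL) / (2(EG − F²)) = 3*sqrt(10)/(20*Abs(u)).
At (u, v) = (1, pi/6): H = 3*sqrt(10)/20.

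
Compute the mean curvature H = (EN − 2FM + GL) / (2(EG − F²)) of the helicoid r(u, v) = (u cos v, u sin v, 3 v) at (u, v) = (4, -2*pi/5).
H = 0

With E = 1, F = 0, G = u^2 + 9, L = 0, M = -3/sqrt(u^2 + 9), N = 0, assemble
  H = (EN − 2FM + GL) / (2(EG − F²)) = 0.
At (u, v) = (4, -2*pi/5): H = 0.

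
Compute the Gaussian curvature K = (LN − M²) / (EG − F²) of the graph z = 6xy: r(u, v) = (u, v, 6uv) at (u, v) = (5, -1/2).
K = -9/207025

Coefficients of the first fundamental form: E = 36*v^2 + 1, F = 36*u*v, G = 36*u^2 + 1.
Coefficients of the second fundamental form: L = 0, M = 6/sqrt(36*u^2 + 36*v^2 + 1), N = 0.
Assemble K = (LN − M²)/(EG − F²) = -36/(1296*u^4 + 2592*u^2*v^2 + 72*u^2 + 1296*v^4 + 72*v^2 + 1). At (u, v) = (5, -1/2): K = -9/207025.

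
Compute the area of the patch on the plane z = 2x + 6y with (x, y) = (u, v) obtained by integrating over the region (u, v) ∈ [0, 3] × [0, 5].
Area = 15*sqrt(41)

Area = ∫∫ √(EG − F²) du dv with √(EG − F²) = sqrt(41). Integrating over [0, 3] × [0, 5] gives 15*sqrt(41).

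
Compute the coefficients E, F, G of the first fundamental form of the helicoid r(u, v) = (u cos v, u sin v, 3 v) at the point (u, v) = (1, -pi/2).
E = 1;  F = 0;  G = 10

Partials: r_u = (cos(v), sin(v), 0), r_v = (-u*sin(v), u*cos(v), 3). As functions of (u, v):
  E = r_u · r_u = 1,
  F = r_u · r_v = 0,
  G = r_v · r_v = u^2 + 9.
Evaluating at (u, v) = (1, -pi/2): E = 1, F = 0, G = 10.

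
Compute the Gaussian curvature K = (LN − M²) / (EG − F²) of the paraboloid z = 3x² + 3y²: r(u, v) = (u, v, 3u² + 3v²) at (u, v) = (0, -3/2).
K = 9/1681

Coefficients of the first fundamental form: E = 36*u^2 + 1, F = 36*u*v, G = 36*v^2 + 1.
Coefficients of the second fundamental form: L = 6/sqrt(36*u^2 + 36*v^2 + 1), M = 0, N = 6/sqrt(36*u^2 + 36*v^2 + 1).
Assemble K = (LN − M²)/(EG − F²) = 36/(1296*u^4 + 2592*u^2*v^2 + 72*u^2 + 1296*v^4 + 72*v^2 + 1). At (u, v) = (0, -3/2): K = 9/1681.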